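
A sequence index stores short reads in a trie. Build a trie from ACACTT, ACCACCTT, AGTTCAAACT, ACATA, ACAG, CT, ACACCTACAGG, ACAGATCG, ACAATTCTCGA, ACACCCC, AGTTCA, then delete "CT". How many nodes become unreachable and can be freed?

A node on "CT"'s path can go only if nothing else ends at it or branches off below it.
No other word shares any prefix with "CT", so all 2 of its nodes go.
Nodes removed: 2

2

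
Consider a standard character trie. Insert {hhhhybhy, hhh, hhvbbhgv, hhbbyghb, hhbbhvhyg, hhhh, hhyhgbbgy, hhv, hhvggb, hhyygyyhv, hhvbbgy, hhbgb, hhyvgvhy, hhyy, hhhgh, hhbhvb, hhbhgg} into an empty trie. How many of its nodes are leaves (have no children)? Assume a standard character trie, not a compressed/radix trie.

A leaf is a node with no children — equivalently, the end of a word that is not a proper prefix of any other stored word.
Those words: "hhbbhvhyg", "hhbbyghb", "hhbgb", "hhbhgg", "hhbhvb", "hhhgh", "hhhhybhy", "hhvbbgy", "hhvbbhgv", "hhvggb", "hhyhgbbgy", "hhyvgvhy", "hhyygyyhv"
Leaf count: 13

13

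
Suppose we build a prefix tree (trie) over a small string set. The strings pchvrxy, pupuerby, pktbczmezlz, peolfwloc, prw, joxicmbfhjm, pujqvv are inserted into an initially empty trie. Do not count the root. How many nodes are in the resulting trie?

49

Insert word by word; a character creates a node only if that edge doesn't already exist:
  "pchvrxy" → 7 new (p, c, h, v, r, x, y)
  "pupuerby" → prefix "p" already present; 7 new (u, p, u, e, r, b, y)
  "pktbczmezlz" → prefix "p" already present; 10 new (k, t, b, c, z, m, e, z, l, z)
  "peolfwloc" → prefix "p" already present; 8 new (e, o, l, f, w, l, o, c)
  "prw" → prefix "p" already present; 2 new (r, w)
  "joxicmbfhjm" → 11 new (j, o, x, i, c, m, b, f, h, j, m)
  "pujqvv" → prefix "pu" already present; 4 new (j, q, v, v)
Total nodes = 7 + 7 + 10 + 8 + 2 + 11 + 4 = 49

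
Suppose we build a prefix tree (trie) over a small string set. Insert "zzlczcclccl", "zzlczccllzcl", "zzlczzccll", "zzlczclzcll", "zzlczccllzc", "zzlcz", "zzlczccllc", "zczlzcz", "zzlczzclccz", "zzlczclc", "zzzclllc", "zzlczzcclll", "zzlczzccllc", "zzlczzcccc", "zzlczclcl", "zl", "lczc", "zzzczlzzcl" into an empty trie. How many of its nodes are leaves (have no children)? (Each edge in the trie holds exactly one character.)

A leaf is a node with no children — equivalently, the end of a word that is not a proper prefix of any other stored word.
Those words: "lczc", "zczlzcz", "zl", "zzlczcclccl", "zzlczccllc", "zzlczccllzcl", "zzlczclcl", "zzlczclzcll", "zzlczzcccc", "zzlczzccllc", "zzlczzcclll", "zzlczzclccz", "zzzclllc", "zzzczlzzcl"
Leaf count: 14

14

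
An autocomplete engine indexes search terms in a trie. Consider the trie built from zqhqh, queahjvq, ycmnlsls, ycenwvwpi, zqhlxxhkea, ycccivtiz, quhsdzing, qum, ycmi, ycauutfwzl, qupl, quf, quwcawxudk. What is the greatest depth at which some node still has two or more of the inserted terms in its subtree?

Look for the deepest trie node that still has at least two words in its subtree.
e.g. "ycmi" and "ycmnlsls" share the prefix "ycm" of length 3; no pair shares a longer one.
Longest shared-prefix length: 3

3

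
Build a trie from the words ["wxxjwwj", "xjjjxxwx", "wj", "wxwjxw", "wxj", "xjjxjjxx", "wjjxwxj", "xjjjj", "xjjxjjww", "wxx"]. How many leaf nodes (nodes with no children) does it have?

A leaf is a node with no children — equivalently, the end of a word that is not a proper prefix of any other stored word.
Those words: "wjjxwxj", "wxj", "wxwjxw", "wxxjwwj", "xjjjj", "xjjjxxwx", "xjjxjjww", "xjjxjjxx"
Leaf count: 8

8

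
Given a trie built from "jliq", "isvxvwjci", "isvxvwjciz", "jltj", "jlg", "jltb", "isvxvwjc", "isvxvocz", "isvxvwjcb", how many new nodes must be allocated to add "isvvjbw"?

The longest prefix of "isvvjbw" already in the trie is "isv" (length 3).
Each of the 4 remaining characters creates one node.

4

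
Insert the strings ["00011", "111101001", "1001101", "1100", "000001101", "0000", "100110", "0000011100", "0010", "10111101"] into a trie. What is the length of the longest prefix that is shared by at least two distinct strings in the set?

7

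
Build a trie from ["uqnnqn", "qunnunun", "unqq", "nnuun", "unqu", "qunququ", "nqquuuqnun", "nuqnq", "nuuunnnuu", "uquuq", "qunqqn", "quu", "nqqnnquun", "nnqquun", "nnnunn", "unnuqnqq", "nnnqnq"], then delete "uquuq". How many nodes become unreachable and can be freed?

A node on "uquuq"'s path can go only if nothing else ends at it or branches off below it.
The suffix "uuq" (3 nodes) is used only by "uquuq"; the node for "uq" still has the child "n", so pruning stops there.
Nodes removed: 3

3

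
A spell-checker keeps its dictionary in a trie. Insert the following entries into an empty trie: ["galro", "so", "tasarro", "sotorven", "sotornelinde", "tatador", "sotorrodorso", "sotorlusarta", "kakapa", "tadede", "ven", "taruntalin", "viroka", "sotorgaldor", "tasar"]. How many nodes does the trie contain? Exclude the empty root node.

For each word, the new-node count is its length minus the longest prefix already in the trie:
  "galro" → 5 new (g, a, l, r, o)
  "so" → 2 new (s, o)
  "tasarro" → 7 new (t, a, s, a, r, r, o)
  "sotorven" → prefix "so" already present; 6 new (t, o, r, v, e, n)
  "sotornelinde" → prefix "sotor" already present; 7 new (n, e, l, i, n, d, e)
  "tatador" → prefix "ta" already present; 5 new (t, a, d, o, r)
  "sotorrodorso" → prefix "sotor" already present; 7 new (r, o, d, o, r, s, o)
  "sotorlusarta" → prefix "sotor" already present; 7 new (l, u, s, a, r, t, a)
  "kakapa" → 6 new (k, a, k, a, p, a)
  "tadede" → prefix "ta" already present; 4 new (d, e, d, e)
  "ven" → 3 new (v, e, n)
  "taruntalin" → prefix "ta" already present; 8 new (r, u, n, t, a, l, i, n)
  "viroka" → prefix "v" already present; 5 new (i, r, o, k, a)
  "sotorgaldor" → prefix "sotor" already present; 6 new (g, a, l, d, o, r)
  "tasar" → prefix "tasar" already present; 0 new (none)
Total nodes = 5 + 2 + 7 + 6 + 7 + 5 + 7 + 7 + 6 + 4 + 3 + 8 + 5 + 6 + 0 = 78

78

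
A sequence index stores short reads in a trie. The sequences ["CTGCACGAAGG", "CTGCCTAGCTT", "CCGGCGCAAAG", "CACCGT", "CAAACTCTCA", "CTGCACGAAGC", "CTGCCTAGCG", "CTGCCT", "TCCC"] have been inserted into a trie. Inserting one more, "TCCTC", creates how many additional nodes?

2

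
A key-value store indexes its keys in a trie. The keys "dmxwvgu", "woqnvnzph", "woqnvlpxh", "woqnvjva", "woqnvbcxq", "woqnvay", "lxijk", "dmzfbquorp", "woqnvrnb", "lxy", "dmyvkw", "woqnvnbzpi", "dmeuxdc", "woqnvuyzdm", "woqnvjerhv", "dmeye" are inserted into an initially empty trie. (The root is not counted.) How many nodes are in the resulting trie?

70

For each word, the new-node count is its length minus the longest prefix already in the trie:
  "dmxwvgu" → 7 new (d, m, x, w, v, g, u)
  "woqnvnzph" → 9 new (w, o, q, n, v, n, z, p, h)
  "woqnvlpxh" → prefix "woqnv" already present; 4 new (l, p, x, h)
  "woqnvjva" → prefix "woqnv" already present; 3 new (j, v, a)
  "woqnvbcxq" → prefix "woqnv" already present; 4 new (b, c, x, q)
  "woqnvay" → prefix "woqnv" already present; 2 new (a, y)
  "lxijk" → 5 new (l, x, i, j, k)
  "dmzfbquorp" → prefix "dm" already present; 8 new (z, f, b, q, u, o, r, p)
  "woqnvrnb" → prefix "woqnv" already present; 3 new (r, n, b)
  "lxy" → prefix "lx" already present; 1 new (y)
  "dmyvkw" → prefix "dm" already present; 4 new (y, v, k, w)
  "woqnvnbzpi" → prefix "woqnvn" already present; 4 new (b, z, p, i)
  "dmeuxdc" → prefix "dm" already present; 5 new (e, u, x, d, c)
  "woqnvuyzdm" → prefix "woqnv" already present; 5 new (u, y, z, d, m)
  "woqnvjerhv" → prefix "woqnvj" already present; 4 new (e, r, h, v)
  "dmeye" → prefix "dme" already present; 2 new (y, e)
Total nodes = 7 + 9 + 4 + 3 + 4 + 2 + 5 + 8 + 3 + 1 + 4 + 4 + 5 + 5 + 4 + 2 = 70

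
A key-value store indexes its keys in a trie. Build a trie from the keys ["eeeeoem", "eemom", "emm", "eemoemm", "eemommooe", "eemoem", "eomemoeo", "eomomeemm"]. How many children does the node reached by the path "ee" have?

2

The children of the "ee" node are the distinct next characters among strings starting with "ee".
Distinct next characters after "ee": e, m.
That node has 2 child edges.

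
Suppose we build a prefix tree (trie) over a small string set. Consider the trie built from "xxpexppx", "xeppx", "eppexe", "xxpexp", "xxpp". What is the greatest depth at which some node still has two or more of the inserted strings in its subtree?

The deepest shared node is where two words last agree before diverging.
"xxpexp" and "xxpexppx" agree on "xxpexp" (6 characters) before diverging; nothing deeper is shared.
Longest shared-prefix length: 6

6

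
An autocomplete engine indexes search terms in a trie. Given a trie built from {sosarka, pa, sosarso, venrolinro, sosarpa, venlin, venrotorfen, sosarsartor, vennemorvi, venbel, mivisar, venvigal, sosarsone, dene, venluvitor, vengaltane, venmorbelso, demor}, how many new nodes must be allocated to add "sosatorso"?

5

Walking "sosatorso" from the root, the first 4 characters ("sosa") follow existing edges; "t" is the first miss.
So 9 − 4 = 5 new nodes.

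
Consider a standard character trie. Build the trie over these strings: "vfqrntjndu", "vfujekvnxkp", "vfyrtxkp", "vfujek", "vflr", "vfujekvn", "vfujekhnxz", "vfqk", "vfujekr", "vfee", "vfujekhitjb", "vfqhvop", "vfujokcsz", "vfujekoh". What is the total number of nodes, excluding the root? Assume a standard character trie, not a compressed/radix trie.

50

Count nodes per top-level branch (shared prefixes stored once):
  'v'-branch (vfee, vflr, vfqhvop, vfqk, vfqrntjndu, vfujek, vfujekhitjb, vfujekhnxz, vfujekoh, vfujekr, vfujekvn, vfujekvnxkp, vfujokcsz, vfyrtxkp): 50 nodes
Sum: 50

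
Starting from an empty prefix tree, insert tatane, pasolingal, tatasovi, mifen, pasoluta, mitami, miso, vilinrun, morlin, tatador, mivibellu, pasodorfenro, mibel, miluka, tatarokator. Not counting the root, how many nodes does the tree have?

79

For each word, the new-node count is its length minus the longest prefix already in the trie:
  "tatane" → 6 new (t, a, t, a, n, e)
  "pasolingal" → 10 new (p, a, s, o, l, i, n, g, a, l)
  "tatasovi" → prefix "tata" already present; 4 new (s, o, v, i)
  "mifen" → 5 new (m, i, f, e, n)
  "pasoluta" → prefix "pasol" already present; 3 new (u, t, a)
  "mitami" → prefix "mi" already present; 4 new (t, a, m, i)
  "miso" → prefix "mi" already present; 2 new (s, o)
  "vilinrun" → 8 new (v, i, l, i, n, r, u, n)
  "morlin" → prefix "m" already present; 5 new (o, r, l, i, n)
  "tatador" → prefix "tata" already present; 3 new (d, o, r)
  "mivibellu" → prefix "mi" already present; 7 new (v, i, b, e, l, l, u)
  "pasodorfenro" → prefix "paso" already present; 8 new (d, o, r, f, e, n, r, o)
  "mibel" → prefix "mi" already present; 3 new (b, e, l)
  "miluka" → prefix "mi" already present; 4 new (l, u, k, a)
  "tatarokator" → prefix "tata" already present; 7 new (r, o, k, a, t, o, r)
Total nodes = 6 + 10 + 4 + 5 + 3 + 4 + 2 + 8 + 5 + 3 + 7 + 8 + 3 + 4 + 7 = 79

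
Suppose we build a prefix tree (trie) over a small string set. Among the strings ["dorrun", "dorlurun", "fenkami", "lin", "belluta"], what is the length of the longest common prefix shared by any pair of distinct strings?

3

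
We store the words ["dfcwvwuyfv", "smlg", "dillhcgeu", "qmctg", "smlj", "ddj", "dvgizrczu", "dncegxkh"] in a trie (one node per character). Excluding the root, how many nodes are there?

45

Trace insertions, counting only characters that open a new branch:
  "dfcwvwuyfv" → 10 new (d, f, c, w, v, w, u, y, f, v)
  "smlg" → 4 new (s, m, l, g)
  "dillhcgeu" → prefix "d" already present; 8 new (i, l, l, h, c, g, e, u)
  "qmctg" → 5 new (q, m, c, t, g)
  "smlj" → prefix "sml" already present; 1 new (j)
  "ddj" → prefix "d" already present; 2 new (d, j)
  "dvgizrczu" → prefix "d" already present; 8 new (v, g, i, z, r, c, z, u)
  "dncegxkh" → prefix "d" already present; 7 new (n, c, e, g, x, k, h)
Total nodes = 10 + 4 + 8 + 5 + 1 + 2 + 8 + 7 = 45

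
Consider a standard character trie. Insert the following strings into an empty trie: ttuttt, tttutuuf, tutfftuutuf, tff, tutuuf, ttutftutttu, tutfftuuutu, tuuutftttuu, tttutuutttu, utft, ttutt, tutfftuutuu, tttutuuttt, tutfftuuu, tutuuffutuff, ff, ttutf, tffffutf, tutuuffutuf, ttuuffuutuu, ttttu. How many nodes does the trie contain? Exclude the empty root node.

Trace insertions, counting only characters that open a new branch:
  "ttuttt" → 6 new (t, t, u, t, t, t)
  "tttutuuf" → prefix "tt" already present; 6 new (t, u, t, u, u, f)
  "tutfftuutuf" → prefix "t" already present; 10 new (u, t, f, f, t, u, u, t, u, f)
  "tff" → prefix "t" already present; 2 new (f, f)
  "tutuuf" → prefix "tut" already present; 3 new (u, u, f)
  "ttutftutttu" → prefix "ttut" already present; 7 new (f, t, u, t, t, t, u)
  "tutfftuuutu" → prefix "tutfftuu" already present; 3 new (u, t, u)
  "tuuutftttuu" → prefix "tu" already present; 9 new (u, u, t, f, t, t, t, u, u)
  "tttutuutttu" → prefix "tttutuu" already present; 4 new (t, t, t, u)
  "utft" → 4 new (u, t, f, t)
  "ttutt" → prefix "ttutt" already present; 0 new (none)
  "tutfftuutuu" → prefix "tutfftuutu" already present; 1 new (u)
  "tttutuuttt" → prefix "tttutuuttt" already present; 0 new (none)
  "tutfftuuu" → prefix "tutfftuuu" already present; 0 new (none)
  "tutuuffutuff" → prefix "tutuuf" already present; 6 new (f, u, t, u, f, f)
  "ff" → 2 new (f, f)
  "ttutf" → prefix "ttutf" already present; 0 new (none)
  "tffffutf" → prefix "tff" already present; 5 new (f, f, u, t, f)
  "tutuuffutuf" → prefix "tutuuffutuf" already present; 0 new (none)
  "ttuuffuutuu" → prefix "ttu" already present; 8 new (u, f, f, u, u, t, u, u)
  "ttttu" → prefix "ttt" already present; 2 new (t, u)
Total nodes = 6 + 6 + 10 + 2 + 3 + 7 + 3 + 9 + 4 + 4 + 0 + 1 + 0 + 0 + 6 + 2 + 0 + 5 + 0 + 8 + 2 = 78

78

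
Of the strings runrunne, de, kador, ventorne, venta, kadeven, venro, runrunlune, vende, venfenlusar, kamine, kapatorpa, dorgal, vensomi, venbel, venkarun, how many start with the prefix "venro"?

1

Walk to "venro"; the words in its subtree are exactly those with that prefix.
Matches: "venro"
Count: 1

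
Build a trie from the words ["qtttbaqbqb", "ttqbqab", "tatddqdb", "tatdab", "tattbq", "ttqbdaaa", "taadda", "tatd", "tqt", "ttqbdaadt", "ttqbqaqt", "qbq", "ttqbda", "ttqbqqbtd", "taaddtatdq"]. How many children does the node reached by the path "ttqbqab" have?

0

The children of the "ttqbqab" node are the distinct next characters among strings starting with "ttqbqab".
No stored string extends past "ttqbqab".
That node has 0 child edges.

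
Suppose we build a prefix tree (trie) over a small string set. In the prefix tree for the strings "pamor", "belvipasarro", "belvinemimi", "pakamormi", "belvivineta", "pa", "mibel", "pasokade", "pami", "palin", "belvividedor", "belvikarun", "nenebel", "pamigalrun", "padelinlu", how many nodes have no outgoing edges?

13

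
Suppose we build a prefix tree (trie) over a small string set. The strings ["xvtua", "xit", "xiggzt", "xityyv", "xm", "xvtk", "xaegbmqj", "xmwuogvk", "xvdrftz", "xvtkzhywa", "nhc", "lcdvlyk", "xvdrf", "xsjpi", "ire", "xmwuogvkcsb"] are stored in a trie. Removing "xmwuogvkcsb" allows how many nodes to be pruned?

A node on "xmwuogvkcsb"'s path can go only if nothing else ends at it or branches off below it.
The suffix "csb" (3 nodes) is used only by "xmwuogvkcsb"; "xmwuogvk" is itself a stored word, so pruning stops there.
Nodes removed: 3

3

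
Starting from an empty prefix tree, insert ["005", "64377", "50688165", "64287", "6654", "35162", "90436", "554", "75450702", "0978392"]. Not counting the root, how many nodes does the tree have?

48

Trace insertions, counting only characters that open a new branch:
  "005" → 3 new (0, 0, 5)
  "64377" → 5 new (6, 4, 3, 7, 7)
  "50688165" → 8 new (5, 0, 6, 8, 8, 1, 6, 5)
  "64287" → prefix "64" already present; 3 new (2, 8, 7)
  "6654" → prefix "6" already present; 3 new (6, 5, 4)
  "35162" → 5 new (3, 5, 1, 6, 2)
  "90436" → 5 new (9, 0, 4, 3, 6)
  "554" → prefix "5" already present; 2 new (5, 4)
  "75450702" → 8 new (7, 5, 4, 5, 0, 7, 0, 2)
  "0978392" → prefix "0" already present; 6 new (9, 7, 8, 3, 9, 2)
Total nodes = 3 + 5 + 8 + 3 + 3 + 5 + 5 + 2 + 8 + 6 = 48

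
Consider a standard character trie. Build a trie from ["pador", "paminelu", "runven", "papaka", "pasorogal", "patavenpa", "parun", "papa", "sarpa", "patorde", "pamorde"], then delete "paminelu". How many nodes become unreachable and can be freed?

5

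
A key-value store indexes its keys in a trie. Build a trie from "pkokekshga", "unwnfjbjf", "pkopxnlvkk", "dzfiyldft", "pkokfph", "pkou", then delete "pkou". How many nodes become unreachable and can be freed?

1

After clearing the end-marker at "pkou", prune upward until reaching a node still needed by another word.
The suffix "u" (1 node) is used only by "pkou"; the node for "pko" still has the child "k", so pruning stops there.
Nodes removed: 1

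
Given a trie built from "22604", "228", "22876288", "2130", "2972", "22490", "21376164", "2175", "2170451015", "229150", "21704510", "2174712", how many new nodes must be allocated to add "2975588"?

The longest prefix of "2975588" already in the trie is "297" (length 3).
New nodes needed: |"2975588"| − 3 = 7 − 3 = 4.

4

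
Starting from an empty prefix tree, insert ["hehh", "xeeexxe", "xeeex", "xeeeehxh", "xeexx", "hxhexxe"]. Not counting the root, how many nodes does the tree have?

Trie structure (* marks end of a word):
(root)
├─ h
│  ├─ e
│  │  └─ h
│  │     └─ h *
│  └─ x
│     └─ h
│        └─ e
│           └─ x
│              └─ x
│                 └─ e *
└─ x
   └─ e
      └─ e
         ├─ e
         │  ├─ e
         │  │  └─ h
         │  │     └─ x
         │  │        └─ h *
         │  └─ x *
         │     └─ x
         │        └─ e *
         └─ x
            └─ x *
Counting every labelled node above: 23.

23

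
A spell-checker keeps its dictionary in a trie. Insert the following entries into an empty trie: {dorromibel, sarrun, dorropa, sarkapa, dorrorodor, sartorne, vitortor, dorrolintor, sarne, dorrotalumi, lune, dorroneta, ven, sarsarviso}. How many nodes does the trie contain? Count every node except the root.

71

Count nodes per top-level branch (shared prefixes stored once):
  'd'-branch (dorrolintor, dorromibel, dorroneta, dorropa, dorrorodor, dorrotalumi): 33 nodes
  'l'-branch (lune): 4 nodes
  's'-branch (sarkapa, sarne, sarrun, sarsarviso, sartorne): 24 nodes
  'v'-branch (ven, vitortor): 10 nodes
Sum: 71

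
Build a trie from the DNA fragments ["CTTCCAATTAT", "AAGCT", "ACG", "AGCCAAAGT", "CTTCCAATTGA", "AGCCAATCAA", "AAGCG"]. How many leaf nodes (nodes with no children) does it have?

7

Leaves are exactly the stored words that no other stored word extends.
Those words: "AAGCG", "AAGCT", "ACG", "AGCCAAAGT", "AGCCAATCAA", "CTTCCAATTAT", "CTTCCAATTGA"
Leaf count: 7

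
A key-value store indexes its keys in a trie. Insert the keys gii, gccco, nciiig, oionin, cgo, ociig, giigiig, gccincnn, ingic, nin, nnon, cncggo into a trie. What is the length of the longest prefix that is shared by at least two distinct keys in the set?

3

Equivalently: take the maximum, over all pairs, of their longest common prefix length.
"gccco" and "gccincnn" agree on "gcc" (3 characters) before diverging; nothing deeper is shared.
Longest shared-prefix length: 3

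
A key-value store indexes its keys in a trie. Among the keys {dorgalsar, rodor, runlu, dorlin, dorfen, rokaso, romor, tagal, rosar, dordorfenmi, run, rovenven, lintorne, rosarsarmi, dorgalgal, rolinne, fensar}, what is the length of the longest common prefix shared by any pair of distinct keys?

6

The deepest shared node is where two words last agree before diverging.
"dorgalgal" and "dorgalsar" agree on "dorgal" (6 characters) before diverging; nothing deeper is shared.
Longest shared-prefix length: 6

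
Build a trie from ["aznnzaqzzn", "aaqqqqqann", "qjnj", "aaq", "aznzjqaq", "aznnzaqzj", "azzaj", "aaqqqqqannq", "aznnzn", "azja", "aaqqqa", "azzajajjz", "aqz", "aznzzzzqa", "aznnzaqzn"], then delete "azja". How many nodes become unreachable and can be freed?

2

After clearing the end-marker at "azja", prune upward until reaching a node still needed by another word.
The suffix "ja" (2 nodes) is used only by "azja"; the node for "az" still has the child "n", so pruning stops there.
Nodes removed: 2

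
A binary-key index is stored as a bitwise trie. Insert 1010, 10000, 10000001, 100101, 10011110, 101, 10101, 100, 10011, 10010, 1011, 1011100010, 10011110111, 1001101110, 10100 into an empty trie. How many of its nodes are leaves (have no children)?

7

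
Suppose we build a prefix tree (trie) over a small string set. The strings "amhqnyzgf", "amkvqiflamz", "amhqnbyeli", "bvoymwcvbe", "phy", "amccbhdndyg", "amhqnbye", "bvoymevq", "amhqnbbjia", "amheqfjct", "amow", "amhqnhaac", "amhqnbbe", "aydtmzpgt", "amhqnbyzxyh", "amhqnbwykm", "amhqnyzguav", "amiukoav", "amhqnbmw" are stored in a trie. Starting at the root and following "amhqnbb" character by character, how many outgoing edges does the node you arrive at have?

The children of the "amhqnbb" node are the distinct next characters among strings starting with "amhqnbb".
Distinct next characters after "amhqnbb": e, j.
That node has 2 child edges.

2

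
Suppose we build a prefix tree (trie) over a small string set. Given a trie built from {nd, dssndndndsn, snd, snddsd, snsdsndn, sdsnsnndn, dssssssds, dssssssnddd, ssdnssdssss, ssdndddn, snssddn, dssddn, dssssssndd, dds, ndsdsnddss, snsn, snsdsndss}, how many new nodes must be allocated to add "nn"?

1

Walking "nn" from the root, the first 1 characters ("n") follow existing edges; "n" is the first miss.
So 2 − 1 = 1 new nodes.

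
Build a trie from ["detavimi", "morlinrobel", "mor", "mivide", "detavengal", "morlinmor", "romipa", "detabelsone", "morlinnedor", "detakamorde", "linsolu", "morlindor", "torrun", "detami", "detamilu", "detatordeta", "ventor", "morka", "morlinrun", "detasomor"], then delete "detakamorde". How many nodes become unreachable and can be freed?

After clearing the end-marker at "detakamorde", prune upward until reaching a node still needed by another word.
The suffix "kamorde" (7 nodes) is used only by "detakamorde"; the node for "deta" still has the child "v", so pruning stops there.
Nodes removed: 7

7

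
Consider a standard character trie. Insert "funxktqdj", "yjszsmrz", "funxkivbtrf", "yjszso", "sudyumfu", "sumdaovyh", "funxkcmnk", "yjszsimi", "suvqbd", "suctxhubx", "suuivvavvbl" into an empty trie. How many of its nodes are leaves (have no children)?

Leaves are exactly the stored words that no other stored word extends.
Those words: "funxkcmnk", "funxkivbtrf", "funxktqdj", "suctxhubx", "sudyumfu", "sumdaovyh", "suuivvavvbl", "suvqbd", "yjszsimi", "yjszsmrz", "yjszso"
Leaf count: 11

11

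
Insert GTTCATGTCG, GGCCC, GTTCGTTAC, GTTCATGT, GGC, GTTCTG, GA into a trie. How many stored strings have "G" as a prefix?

7

Filter for entries beginning with "G":
Words under "G": GA, GGC, GGCCC, GTTCATGT, GTTCATGTCG, GTTCGTTAC, GTTCTG
Count: 7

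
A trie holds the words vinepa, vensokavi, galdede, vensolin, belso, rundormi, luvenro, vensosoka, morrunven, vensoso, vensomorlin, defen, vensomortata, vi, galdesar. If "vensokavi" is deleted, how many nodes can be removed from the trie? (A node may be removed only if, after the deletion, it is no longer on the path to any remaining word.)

4

After clearing the end-marker at "vensokavi", prune upward until reaching a node still needed by another word.
The suffix "kavi" (4 nodes) is used only by "vensokavi"; the node for "venso" still has the child "l", so pruning stops there.
Nodes removed: 4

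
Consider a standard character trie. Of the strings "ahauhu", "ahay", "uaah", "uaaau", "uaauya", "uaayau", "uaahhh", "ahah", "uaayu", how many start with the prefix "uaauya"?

1

Walk to "uaauya"; the words in its subtree are exactly those with that prefix.
Matches: "uaauya"
Count: 1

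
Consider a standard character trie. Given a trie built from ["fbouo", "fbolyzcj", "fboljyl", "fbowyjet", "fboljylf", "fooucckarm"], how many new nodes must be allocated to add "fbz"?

1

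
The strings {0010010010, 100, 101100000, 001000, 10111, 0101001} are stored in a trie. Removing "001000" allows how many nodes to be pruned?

1

After clearing the end-marker at "001000", prune upward until reaching a node still needed by another word.
The suffix "0" (1 node) is used only by "001000"; the node for "00100" still has the child "1", so pruning stops there.
Nodes removed: 1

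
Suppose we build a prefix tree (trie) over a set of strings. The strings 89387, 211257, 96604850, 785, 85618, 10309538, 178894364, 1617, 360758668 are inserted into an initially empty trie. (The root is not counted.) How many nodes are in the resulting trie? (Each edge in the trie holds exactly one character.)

54

For each word, the new-node count is its length minus the longest prefix already in the trie:
  "89387" → 5 new (8, 9, 3, 8, 7)
  "211257" → 6 new (2, 1, 1, 2, 5, 7)
  "96604850" → 8 new (9, 6, 6, 0, 4, 8, 5, 0)
  "785" → 3 new (7, 8, 5)
  "85618" → prefix "8" already present; 4 new (5, 6, 1, 8)
  "10309538" → 8 new (1, 0, 3, 0, 9, 5, 3, 8)
  "178894364" → prefix "1" already present; 8 new (7, 8, 8, 9, 4, 3, 6, 4)
  "1617" → prefix "1" already present; 3 new (6, 1, 7)
  "360758668" → 9 new (3, 6, 0, 7, 5, 8, 6, 6, 8)
Total nodes = 5 + 6 + 8 + 3 + 4 + 8 + 8 + 3 + 9 = 54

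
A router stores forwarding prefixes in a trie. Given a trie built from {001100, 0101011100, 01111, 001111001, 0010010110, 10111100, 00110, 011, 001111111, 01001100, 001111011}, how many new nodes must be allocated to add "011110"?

"01111" is already a path in the trie; the remaining "0" must be added.
New nodes needed: |"011110"| − 5 = 6 − 5 = 1.

1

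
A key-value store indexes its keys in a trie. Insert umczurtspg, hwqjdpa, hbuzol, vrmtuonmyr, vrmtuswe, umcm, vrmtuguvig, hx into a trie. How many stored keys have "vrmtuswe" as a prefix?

Traverse to the node for "vrmtuswe", then collect every word in that subtree.
Matches: "vrmtuswe"
Count: 1

1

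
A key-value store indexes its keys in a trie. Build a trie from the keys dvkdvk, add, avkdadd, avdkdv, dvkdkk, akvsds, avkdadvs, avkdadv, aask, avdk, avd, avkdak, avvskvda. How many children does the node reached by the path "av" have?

3

Walk "av" from the root, arriving at one node.
Characters that immediately follow "av" among the stored strings: {d, k, v}.
That node has 3 child edges.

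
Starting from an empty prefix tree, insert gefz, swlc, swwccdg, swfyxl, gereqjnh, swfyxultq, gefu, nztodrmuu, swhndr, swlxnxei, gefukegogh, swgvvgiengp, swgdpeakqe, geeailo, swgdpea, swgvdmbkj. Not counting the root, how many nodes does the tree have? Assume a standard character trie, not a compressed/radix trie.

78

Trace insertions, counting only characters that open a new branch:
  "gefz" → 4 new (g, e, f, z)
  "swlc" → 4 new (s, w, l, c)
  "swwccdg" → prefix "sw" already present; 5 new (w, c, c, d, g)
  "swfyxl" → prefix "sw" already present; 4 new (f, y, x, l)
  "gereqjnh" → prefix "ge" already present; 6 new (r, e, q, j, n, h)
  "swfyxultq" → prefix "swfyx" already present; 4 new (u, l, t, q)
  "gefu" → prefix "gef" already present; 1 new (u)
  "nztodrmuu" → 9 new (n, z, t, o, d, r, m, u, u)
  "swhndr" → prefix "sw" already present; 4 new (h, n, d, r)
  "swlxnxei" → prefix "swl" already present; 5 new (x, n, x, e, i)
  "gefukegogh" → prefix "gefu" already present; 6 new (k, e, g, o, g, h)
  "swgvvgiengp" → prefix "sw" already present; 9 new (g, v, v, g, i, e, n, g, p)
  "swgdpeakqe" → prefix "swg" already present; 7 new (d, p, e, a, k, q, e)
  "geeailo" → prefix "ge" already present; 5 new (e, a, i, l, o)
  "swgdpea" → prefix "swgdpea" already present; 0 new (none)
  "swgvdmbkj" → prefix "swgv" already present; 5 new (d, m, b, k, j)
Total nodes = 4 + 4 + 5 + 4 + 6 + 4 + 1 + 9 + 4 + 5 + 6 + 9 + 7 + 5 + 0 + 5 = 78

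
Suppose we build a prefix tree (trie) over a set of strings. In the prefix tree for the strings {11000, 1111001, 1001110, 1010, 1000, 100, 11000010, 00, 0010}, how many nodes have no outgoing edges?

A leaf is a node with no children — equivalently, the end of a word that is not a proper prefix of any other stored word.
Those words: "0010", "1000", "1001110", "1010", "11000010", "1111001"
Leaf count: 6

6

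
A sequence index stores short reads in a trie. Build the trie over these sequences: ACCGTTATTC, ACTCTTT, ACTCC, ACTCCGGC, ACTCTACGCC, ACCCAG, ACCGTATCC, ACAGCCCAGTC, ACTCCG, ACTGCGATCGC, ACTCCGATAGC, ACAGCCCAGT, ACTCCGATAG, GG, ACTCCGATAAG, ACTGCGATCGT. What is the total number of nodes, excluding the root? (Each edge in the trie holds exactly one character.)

Insert word by word; a character creates a node only if that edge doesn't already exist:
  "ACCGTTATTC" → 10 new (A, C, C, G, T, T, A, T, T, C)
  "ACTCTTT" → prefix "AC" already present; 5 new (T, C, T, T, T)
  "ACTCC" → prefix "ACTC" already present; 1 new (C)
  "ACTCCGGC" → prefix "ACTCC" already present; 3 new (G, G, C)
  "ACTCTACGCC" → prefix "ACTCT" already present; 5 new (A, C, G, C, C)
  "ACCCAG" → prefix "ACC" already present; 3 new (C, A, G)
  "ACCGTATCC" → prefix "ACCGT" already present; 4 new (A, T, C, C)
  "ACAGCCCAGTC" → prefix "AC" already present; 9 new (A, G, C, C, C, A, G, T, C)
  "ACTCCG" → prefix "ACTCCG" already present; 0 new (none)
  "ACTGCGATCGC" → prefix "ACT" already present; 8 new (G, C, G, A, T, C, G, C)
  "ACTCCGATAGC" → prefix "ACTCCG" already present; 5 new (A, T, A, G, C)
  "ACAGCCCAGT" → prefix "ACAGCCCAGT" already present; 0 new (none)
  "ACTCCGATAG" → prefix "ACTCCGATAG" already present; 0 new (none)
  "GG" → 2 new (G, G)
  "ACTCCGATAAG" → prefix "ACTCCGATA" already present; 2 new (A, G)
  "ACTGCGATCGT" → prefix "ACTGCGATCG" already present; 1 new (T)
Total nodes = 10 + 5 + 1 + 3 + 5 + 3 + 4 + 9 + 0 + 8 + 5 + 0 + 0 + 2 + 2 + 1 = 58

58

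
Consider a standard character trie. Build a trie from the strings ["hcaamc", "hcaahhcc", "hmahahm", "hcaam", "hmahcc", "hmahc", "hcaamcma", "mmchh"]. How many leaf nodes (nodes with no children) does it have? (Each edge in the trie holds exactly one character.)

5

A leaf is a node with no children — equivalently, the end of a word that is not a proper prefix of any other stored word.
Those words: "hcaahhcc", "hcaamcma", "hmahahm", "hmahcc", "mmchh"
Leaf count: 5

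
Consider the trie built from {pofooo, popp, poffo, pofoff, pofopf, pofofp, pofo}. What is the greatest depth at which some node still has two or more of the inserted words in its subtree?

Equivalently: take the maximum, over all pairs, of their longest common prefix length.
"pofoff" and "pofofp" agree on "pofof" (5 characters) before diverging; nothing deeper is shared.
Longest shared-prefix length: 5

5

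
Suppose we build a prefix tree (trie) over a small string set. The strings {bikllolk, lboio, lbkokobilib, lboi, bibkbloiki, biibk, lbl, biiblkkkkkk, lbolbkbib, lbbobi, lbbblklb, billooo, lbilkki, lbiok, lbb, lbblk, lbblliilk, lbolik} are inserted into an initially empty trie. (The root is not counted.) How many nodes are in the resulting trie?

77

Trace insertions, counting only characters that open a new branch:
  "bikllolk" → 8 new (b, i, k, l, l, o, l, k)
  "lboio" → 5 new (l, b, o, i, o)
  "lbkokobilib" → prefix "lb" already present; 9 new (k, o, k, o, b, i, l, i, b)
  "lboi" → prefix "lboi" already present; 0 new (none)
  "bibkbloiki" → prefix "bi" already present; 8 new (b, k, b, l, o, i, k, i)
  "biibk" → prefix "bi" already present; 3 new (i, b, k)
  "lbl" → prefix "lb" already present; 1 new (l)
  "biiblkkkkkk" → prefix "biib" already present; 7 new (l, k, k, k, k, k, k)
  "lbolbkbib" → prefix "lbo" already present; 6 new (l, b, k, b, i, b)
  "lbbobi" → prefix "lb" already present; 4 new (b, o, b, i)
  "lbbblklb" → prefix "lbb" already present; 5 new (b, l, k, l, b)
  "billooo" → prefix "bi" already present; 5 new (l, l, o, o, o)
  "lbilkki" → prefix "lb" already present; 5 new (i, l, k, k, i)
  "lbiok" → prefix "lbi" already present; 2 new (o, k)
  "lbb" → prefix "lbb" already present; 0 new (none)
  "lbblk" → prefix "lbb" already present; 2 new (l, k)
  "lbblliilk" → prefix "lbbl" already present; 5 new (l, i, i, l, k)
  "lbolik" → prefix "lbol" already present; 2 new (i, k)
Total nodes = 8 + 5 + 9 + 0 + 8 + 3 + 1 + 7 + 6 + 4 + 5 + 5 + 5 + 2 + 0 + 2 + 5 + 2 = 77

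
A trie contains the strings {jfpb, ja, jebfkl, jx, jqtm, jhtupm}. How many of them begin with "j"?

6

Filter for entries beginning with "j":
Matches: "ja", "jebfkl", "jfpb", "jhtupm", "jqtm", "jx"
Count: 6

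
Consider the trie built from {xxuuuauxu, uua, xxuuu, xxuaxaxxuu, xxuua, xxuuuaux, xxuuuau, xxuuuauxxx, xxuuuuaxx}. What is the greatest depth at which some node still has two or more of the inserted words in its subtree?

The deepest shared node is where two words last agree before diverging.
e.g. "xxuuuaux" and "xxuuuauxu" share the prefix "xxuuuaux" of length 8; no pair shares a longer one.
Longest shared-prefix length: 8

8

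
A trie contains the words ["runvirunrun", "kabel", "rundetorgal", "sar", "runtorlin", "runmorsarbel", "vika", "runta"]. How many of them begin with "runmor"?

1

Filter for entries beginning with "runmor":
Words under "runmor": runmorsarbel
Count: 1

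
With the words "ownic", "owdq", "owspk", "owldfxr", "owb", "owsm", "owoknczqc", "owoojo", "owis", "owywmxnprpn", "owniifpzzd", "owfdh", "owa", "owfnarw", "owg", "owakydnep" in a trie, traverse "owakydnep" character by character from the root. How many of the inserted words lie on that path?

2

Traverse "owakydnep" character by character; count nodes along the way that are marked as word ends.
Prefixes of the query that are stored words: "owa", "owakydnep"
Count: 2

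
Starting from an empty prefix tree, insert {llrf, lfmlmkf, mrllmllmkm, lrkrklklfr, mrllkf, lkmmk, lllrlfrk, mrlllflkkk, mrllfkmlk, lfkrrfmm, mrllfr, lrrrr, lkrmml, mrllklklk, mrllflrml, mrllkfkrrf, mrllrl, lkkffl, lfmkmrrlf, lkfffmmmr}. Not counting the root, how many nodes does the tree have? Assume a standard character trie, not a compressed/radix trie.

Trace insertions, counting only characters that open a new branch:
  "llrf" → 4 new (l, l, r, f)
  "lfmlmkf" → prefix "l" already present; 6 new (f, m, l, m, k, f)
  "mrllmllmkm" → 10 new (m, r, l, l, m, l, l, m, k, m)
  "lrkrklklfr" → prefix "l" already present; 9 new (r, k, r, k, l, k, l, f, r)
  "mrllkf" → prefix "mrll" already present; 2 new (k, f)
  "lkmmk" → prefix "l" already present; 4 new (k, m, m, k)
  "lllrlfrk" → prefix "ll" already present; 6 new (l, r, l, f, r, k)
  "mrlllflkkk" → prefix "mrll" already present; 6 new (l, f, l, k, k, k)
  "mrllfkmlk" → prefix "mrll" already present; 5 new (f, k, m, l, k)
  "lfkrrfmm" → prefix "lf" already present; 6 new (k, r, r, f, m, m)
  "mrllfr" → prefix "mrllf" already present; 1 new (r)
  "lrrrr" → prefix "lr" already present; 3 new (r, r, r)
  "lkrmml" → prefix "lk" already present; 4 new (r, m, m, l)
  "mrllklklk" → prefix "mrllk" already present; 4 new (l, k, l, k)
  "mrllflrml" → prefix "mrllf" already present; 4 new (l, r, m, l)
  "mrllkfkrrf" → prefix "mrllkf" already present; 4 new (k, r, r, f)
  "mrllrl" → prefix "mrll" already present; 2 new (r, l)
  "lkkffl" → prefix "lk" already present; 4 new (k, f, f, l)
  "lfmkmrrlf" → prefix "lfm" already present; 6 new (k, m, r, r, l, f)
  "lkfffmmmr" → prefix "lk" already present; 7 new (f, f, f, m, m, m, r)
Total nodes = 4 + 6 + 10 + 9 + 2 + 4 + 6 + 6 + 5 + 6 + 1 + 3 + 4 + 4 + 4 + 4 + 2 + 4 + 6 + 7 = 97

97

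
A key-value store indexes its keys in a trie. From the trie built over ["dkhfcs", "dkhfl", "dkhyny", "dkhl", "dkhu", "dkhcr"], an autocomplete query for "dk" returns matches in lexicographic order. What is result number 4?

dkhl

Filter for "dk…" and sort: "dkhcr", "dkhfcs", "dkhfl", "dkhl", "dkhu", "dkhyny"
Position 4: dkhl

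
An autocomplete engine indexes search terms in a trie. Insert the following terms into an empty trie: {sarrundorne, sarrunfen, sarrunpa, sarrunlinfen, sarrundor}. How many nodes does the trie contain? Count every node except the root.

Trie structure (* marks end of a word):
(root)
└─ s
   └─ a
      └─ r
         └─ r
            └─ u
               └─ n
                  ├─ d
                  │  └─ o
                  │     └─ r *
                  │        └─ n
                  │           └─ e *
                  ├─ f
                  │  └─ e
                  │     └─ n *
                  ├─ l
                  │  └─ i
                  │     └─ n
                  │        └─ f
                  │           └─ e
                  │              └─ n *
                  └─ p
                     └─ a *
Counting every labelled node above: 22.

22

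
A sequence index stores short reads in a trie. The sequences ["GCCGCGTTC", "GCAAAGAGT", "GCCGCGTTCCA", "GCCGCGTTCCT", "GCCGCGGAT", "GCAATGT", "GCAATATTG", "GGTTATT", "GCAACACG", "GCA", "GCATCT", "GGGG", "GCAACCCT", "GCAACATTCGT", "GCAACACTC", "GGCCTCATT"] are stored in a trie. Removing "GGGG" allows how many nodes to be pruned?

2

Walk "GGGG" from the leaf back toward the root, removing each node that no remaining word uses.
The suffix "GG" (2 nodes) is used only by "GGGG"; the node for "GG" still has the child "T", so pruning stops there.
Nodes removed: 2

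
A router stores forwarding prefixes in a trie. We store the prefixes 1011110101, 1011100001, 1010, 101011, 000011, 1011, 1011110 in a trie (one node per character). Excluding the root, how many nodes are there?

Insert word by word; a character creates a node only if that edge doesn't already exist:
  "1011110101" → 10 new (1, 0, 1, 1, 1, 1, 0, 1, 0, 1)
  "1011100001" → prefix "10111" already present; 5 new (0, 0, 0, 0, 1)
  "1010" → prefix "101" already present; 1 new (0)
  "101011" → prefix "1010" already present; 2 new (1, 1)
  "000011" → 6 new (0, 0, 0, 0, 1, 1)
  "1011" → prefix "1011" already present; 0 new (none)
  "1011110" → prefix "1011110" already present; 0 new (none)
Total nodes = 10 + 5 + 1 + 2 + 6 + 0 + 0 = 24

24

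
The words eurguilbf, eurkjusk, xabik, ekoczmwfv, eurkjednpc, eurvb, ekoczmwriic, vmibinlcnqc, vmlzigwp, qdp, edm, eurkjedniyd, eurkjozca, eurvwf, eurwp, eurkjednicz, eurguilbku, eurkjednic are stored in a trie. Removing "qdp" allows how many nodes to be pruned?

3

Walk "qdp" from the leaf back toward the root, removing each node that no remaining word uses.
No other word shares any prefix with "qdp", so all 3 of its nodes go.
Nodes removed: 3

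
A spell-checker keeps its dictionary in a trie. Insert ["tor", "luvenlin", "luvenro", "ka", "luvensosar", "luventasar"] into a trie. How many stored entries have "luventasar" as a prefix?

Filter for entries beginning with "luventasar":
Words under "luventasar": luventasar
Count: 1

1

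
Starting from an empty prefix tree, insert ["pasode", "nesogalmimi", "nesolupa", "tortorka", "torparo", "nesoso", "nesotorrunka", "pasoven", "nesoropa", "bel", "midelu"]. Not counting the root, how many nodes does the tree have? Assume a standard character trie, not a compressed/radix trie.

59

For each word, the new-node count is its length minus the longest prefix already in the trie:
  "pasode" → 6 new (p, a, s, o, d, e)
  "nesogalmimi" → 11 new (n, e, s, o, g, a, l, m, i, m, i)
  "nesolupa" → prefix "neso" already present; 4 new (l, u, p, a)
  "tortorka" → 8 new (t, o, r, t, o, r, k, a)
  "torparo" → prefix "tor" already present; 4 new (p, a, r, o)
  "nesoso" → prefix "neso" already present; 2 new (s, o)
  "nesotorrunka" → prefix "neso" already present; 8 new (t, o, r, r, u, n, k, a)
  "pasoven" → prefix "paso" already present; 3 new (v, e, n)
  "nesoropa" → prefix "neso" already present; 4 new (r, o, p, a)
  "bel" → 3 new (b, e, l)
  "midelu" → 6 new (m, i, d, e, l, u)
Total nodes = 6 + 11 + 4 + 8 + 4 + 2 + 8 + 3 + 4 + 3 + 6 = 59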